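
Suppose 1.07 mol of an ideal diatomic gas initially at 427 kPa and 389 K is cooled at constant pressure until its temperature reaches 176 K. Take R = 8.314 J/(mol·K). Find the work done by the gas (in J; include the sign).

V₁ = nRT₁/P₁ = 1.07×8.314×389/427 = 8.10 L.
Isobaric: P stays 427 kPa; V/T = const ⇒ T₂ = 176 K, V₂ = 3.67 L.
W = PΔV = 427×(3.67−8.10) kPa·L = -1890 J.

-1890 J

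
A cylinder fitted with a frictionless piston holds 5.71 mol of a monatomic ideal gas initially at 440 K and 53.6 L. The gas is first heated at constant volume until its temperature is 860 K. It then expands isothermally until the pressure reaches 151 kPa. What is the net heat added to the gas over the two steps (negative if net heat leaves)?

P₁ = nRT₁/V₁ = 5.71×8.314×440/53.6 = 390 kPa.
Step 1 — Isochoric: V stays 53.6 L; P/T = const ⇒ T₂ = 860 K, P₂ = 762 kPa.
W = 0 (no volume change).
ΔU = nCvΔT = 5.71×12.5×(860−440) = 29900 J.
Q = ΔU = 29900 J.
State after step 1: P = 762 kPa, V = 53.6 L, T = 860 K.
Step 2 — Isothermal: T stays 860 K; PV = const ⇒ V₂ = 270 L, P₂ = 151 kPa.
ΔU = 0 (ideal gas, T constant).
W = nRT ln(V₂/V₁) = 5.71×8.314×860×ln(5.04) = 66100 J.
Q = ΔU + W = 66100 J.
Net over both steps: W = 66100 J, Q = 96000 J, ΔU = 29900 J.

96000 J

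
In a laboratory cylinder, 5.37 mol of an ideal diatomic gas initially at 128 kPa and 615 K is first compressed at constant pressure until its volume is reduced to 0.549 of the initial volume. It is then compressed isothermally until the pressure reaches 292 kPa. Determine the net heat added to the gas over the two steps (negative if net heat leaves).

-55800 J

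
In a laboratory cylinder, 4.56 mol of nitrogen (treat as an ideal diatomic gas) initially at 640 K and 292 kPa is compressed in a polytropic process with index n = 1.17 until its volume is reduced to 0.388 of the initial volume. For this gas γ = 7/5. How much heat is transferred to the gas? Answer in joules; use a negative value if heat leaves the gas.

V₁ = nRT₁/P₁ = 4.56×8.314×640/292 = 83.1 L.
Polytropic n=1.17: T₂ = T₁(V₁/V₂)^(n−1) = 640×(2.58)^0.17 = 752 K; P₂ = P₁(V₁/V₂)^n = 884 kPa.
W = (P₁V₁−P₂V₂)/(n−1) = (292×83.1−884×32.2)/0.17 = -24900 J.
ΔU = nCvΔT = 4.56×20.8×(752−640) = 10600 J.
Q = ΔU + W = -14300 J.

-14300 J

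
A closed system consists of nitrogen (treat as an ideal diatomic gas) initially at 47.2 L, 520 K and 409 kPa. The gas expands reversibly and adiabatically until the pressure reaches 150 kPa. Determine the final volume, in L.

96.6 L

Adiabatic: T₂/T₁ = (P₂/P₁)^((γ−1)/γ) ⇒ T₂ = 520×(0.367)^0.286 = 390 K; V₂ = 96.6 L.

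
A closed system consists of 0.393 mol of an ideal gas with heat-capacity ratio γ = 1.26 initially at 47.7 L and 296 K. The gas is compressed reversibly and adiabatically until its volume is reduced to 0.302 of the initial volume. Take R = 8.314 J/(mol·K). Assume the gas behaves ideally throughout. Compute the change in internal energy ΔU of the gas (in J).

P₁ = nRT₁/V₁ = 0.393×8.314×296/47.7 = 20.3 kPa.
Adiabatic: TV^(γ−1) = const ⇒ T₂ = 296×(3.31)^0.260 = 404 K; PV^γ = const ⇒ P₂ = 91.7 kPa.
For an ideal gas ΔU = nCvΔT with Cv = R/(γ−1) = 32.0 J/(mol·K).
ΔU = 0.393×32.0×(404−296) = 1360 J.

1360 J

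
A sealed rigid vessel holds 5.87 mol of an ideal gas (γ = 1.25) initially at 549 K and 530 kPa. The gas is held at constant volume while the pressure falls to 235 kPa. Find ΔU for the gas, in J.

-59700 J

V₁ = nRT₁/P₁ = 5.87×8.314×549/530 = 50.6 L.
Isochoric: V stays 50.6 L; P/T = const ⇒ T₂ = 243 K, P₂ = 235 kPa.
For an ideal gas ΔU = nCvΔT with Cv = R/(γ−1) = 33.3 J/(mol·K).
ΔU = 5.87×33.3×(243−549) = -59700 J.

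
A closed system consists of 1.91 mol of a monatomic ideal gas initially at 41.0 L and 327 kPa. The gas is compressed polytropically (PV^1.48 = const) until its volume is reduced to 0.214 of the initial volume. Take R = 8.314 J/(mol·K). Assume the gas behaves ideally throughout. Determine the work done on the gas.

T₁ = P₁V₁/(nR) = 327×41.0/(1.91×8.314) = 844 K.
Polytropic n=1.48: T₂ = T₁(V₁/V₂)^(n−1) = 844×(4.67)^0.48 = 1770 K; P₂ = P₁(V₁/V₂)^n = 3200 kPa.
W = (P₁V₁−P₂V₂)/(n−1) = (327×41.0−3200×8.77)/0.48 = -30600 J.
Work done on the gas = −W_by = 30600 J.

30600 J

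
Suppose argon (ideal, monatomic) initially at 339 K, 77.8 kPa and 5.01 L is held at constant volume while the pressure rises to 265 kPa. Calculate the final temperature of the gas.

1150 K

Isochoric: V stays 5.01 L; P/T = const ⇒ T₂ = 1150 K, P₂ = 265 kPa.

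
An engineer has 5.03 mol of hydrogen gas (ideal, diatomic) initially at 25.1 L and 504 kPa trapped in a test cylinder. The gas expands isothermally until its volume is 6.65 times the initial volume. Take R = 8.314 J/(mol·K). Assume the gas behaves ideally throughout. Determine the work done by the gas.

T₁ = P₁V₁/(nR) = 504×25.1/(5.03×8.314) = 303 K.
Isothermal: T stays 303 K; PV = const ⇒ V₂ = 167 L, P₂ = 75.8 kPa.
W = nRT ln(V₂/V₁) = 5.03×8.314×303×ln(6.65) = 24000 J.

24000 J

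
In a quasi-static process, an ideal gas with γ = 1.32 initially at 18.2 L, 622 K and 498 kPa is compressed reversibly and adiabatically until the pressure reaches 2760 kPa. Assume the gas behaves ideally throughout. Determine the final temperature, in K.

942 K

Adiabatic: T₂/T₁ = (P₂/P₁)^((γ−1)/γ) ⇒ T₂ = 622×(5.54)^0.242 = 942 K; V₂ = 4.97 L.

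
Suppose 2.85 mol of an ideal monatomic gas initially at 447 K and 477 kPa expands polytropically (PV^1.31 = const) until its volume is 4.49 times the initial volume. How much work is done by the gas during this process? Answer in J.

12700 J

V₁ = nRT₁/P₁ = 2.85×8.314×447/477 = 22.2 L.
Polytropic n=1.31: T₂ = T₁(V₁/V₂)^(n−1) = 447×(0.223)^0.31 = 281 K; P₂ = P₁(V₁/V₂)^n = 66.7 kPa.
W = (P₁V₁−P₂V₂)/(n−1) = (477×22.2−66.7×99.7)/0.31 = 12700 J.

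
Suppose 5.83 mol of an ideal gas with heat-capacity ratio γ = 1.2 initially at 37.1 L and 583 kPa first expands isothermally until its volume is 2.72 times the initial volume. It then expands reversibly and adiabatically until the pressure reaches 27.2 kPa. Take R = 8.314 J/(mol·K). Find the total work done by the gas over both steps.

T₁ = P₁V₁/(nR) = 583×37.1/(5.83×8.314) = 446 K.
Step 1 — Isothermal: T stays 446 K; PV = const ⇒ V₂ = 101 L, P₂ = 214 kPa.
ΔU = 0 (ideal gas, T constant).
W = nRT ln(V₂/V₁) = 5.83×8.314×446×ln(2.72) = 21600 J.
Q = ΔU + W = 21600 J.
State after step 1: P = 214 kPa, V = 101 L, T = 446 K.
Step 2 — Adiabatic: T₂/T₁ = (P₂/P₁)^((γ−1)/γ) ⇒ T₂ = 446×(0.127)^0.167 = 316 K; V₂ = 564 L.
ΔU = nCvΔT = 5.83×41.6×(316−446) = -31500 J.
Q = 0 for an adiabatic process, so W = −ΔU = 31500 J.
Net over both steps: W = 53100 J, Q = 21600 J, ΔU = -31500 J.

53100 J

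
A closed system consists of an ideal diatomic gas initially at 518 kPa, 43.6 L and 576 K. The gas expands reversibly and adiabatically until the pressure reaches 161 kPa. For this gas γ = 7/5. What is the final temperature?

Adiabatic: T₂/T₁ = (P₂/P₁)^((γ−1)/γ) ⇒ T₂ = 576×(0.311)^0.286 = 412 K; V₂ = 100 L.

412 K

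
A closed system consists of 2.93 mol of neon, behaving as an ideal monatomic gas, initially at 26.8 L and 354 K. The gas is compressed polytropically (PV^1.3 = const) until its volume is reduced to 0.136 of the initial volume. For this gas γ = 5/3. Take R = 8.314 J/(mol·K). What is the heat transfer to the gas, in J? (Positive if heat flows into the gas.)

P₁ = nRT₁/V₁ = 2.93×8.314×354/26.8 = 322 kPa.
Polytropic n=1.3: T₂ = T₁(V₁/V₂)^(n−1) = 354×(7.35)^0.30 = 644 K; P₂ = P₁(V₁/V₂)^n = 4300 kPa.
W = (P₁V₁−P₂V₂)/(n−1) = (322×26.8−4300×3.64)/0.30 = -23600 J.
ΔU = nCvΔT = 2.93×12.5×(644−354) = 10600 J.
Q = ΔU + W = -13000 J.

-13000 J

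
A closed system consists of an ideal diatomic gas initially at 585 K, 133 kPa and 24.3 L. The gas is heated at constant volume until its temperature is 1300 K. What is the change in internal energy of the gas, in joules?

n = P₁V₁/(RT₁) = 133×24.3/(8.314×585) = 0.664 mol.
Isochoric: V stays 24.3 L; P/T = const ⇒ T₂ = 1300 K, P₂ = 296 kPa.
For an ideal gas ΔU = nCvΔT with Cv = (5/2)R = 20.8 J/(mol·K).
ΔU = 0.664×20.8×(1300−585) = 9880 J.

9880 J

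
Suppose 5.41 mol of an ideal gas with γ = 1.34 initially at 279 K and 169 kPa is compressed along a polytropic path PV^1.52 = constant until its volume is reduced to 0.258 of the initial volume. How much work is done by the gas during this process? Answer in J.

-24700 J

V₁ = nRT₁/P₁ = 5.41×8.314×279/169 = 74.3 L.
Polytropic n=1.52: T₂ = T₁(V₁/V₂)^(n−1) = 279×(3.88)^0.52 = 564 K; P₂ = P₁(V₁/V₂)^n = 1330 kPa.
W = (P₁V₁−P₂V₂)/(n−1) = (169×74.3−1330×19.2)/0.52 = -24700 J.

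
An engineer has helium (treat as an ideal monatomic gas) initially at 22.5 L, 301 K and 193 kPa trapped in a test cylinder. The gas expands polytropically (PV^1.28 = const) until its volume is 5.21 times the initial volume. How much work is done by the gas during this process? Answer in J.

5740 J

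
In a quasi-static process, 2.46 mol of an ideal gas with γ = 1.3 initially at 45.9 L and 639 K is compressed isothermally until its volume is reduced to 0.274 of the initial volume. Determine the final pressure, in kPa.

P₁ = nRT₁/V₁ = 2.46×8.314×639/45.9 = 285 kPa.
Isothermal: T stays 639 K; PV = const ⇒ V₂ = 12.6 L, P₂ = 1040 kPa.

1040 kPa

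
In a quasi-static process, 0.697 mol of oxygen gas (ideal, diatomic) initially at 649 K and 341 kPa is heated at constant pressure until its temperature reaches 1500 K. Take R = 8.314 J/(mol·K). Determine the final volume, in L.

V₁ = nRT₁/P₁ = 0.697×8.314×649/341 = 11.0 L.
Isobaric: P stays 341 kPa; V/T = const ⇒ T₂ = 1500 K, V₂ = 25.5 L.

25.5 L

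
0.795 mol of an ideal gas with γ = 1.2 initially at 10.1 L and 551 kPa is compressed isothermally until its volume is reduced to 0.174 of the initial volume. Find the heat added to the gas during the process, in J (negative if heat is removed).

T₁ = P₁V₁/(nR) = 551×10.1/(0.795×8.314) = 842 K.
Isothermal: T stays 842 K; PV = const ⇒ V₂ = 1.76 L, P₂ = 3170 kPa.
ΔU = 0 (ideal gas, T constant).
W = nRT ln(V₂/V₁) = 0.795×8.314×842×ln(0.174) = -9730 J.
Q = ΔU + W = -9730 J.

-9730 J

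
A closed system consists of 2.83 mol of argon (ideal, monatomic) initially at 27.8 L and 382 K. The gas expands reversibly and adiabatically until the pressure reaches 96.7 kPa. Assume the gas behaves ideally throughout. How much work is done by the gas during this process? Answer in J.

5160 J

P₁ = nRT₁/V₁ = 2.83×8.314×382/27.8 = 323 kPa.
Adiabatic: T₂/T₁ = (P₂/P₁)^((γ−1)/γ) ⇒ T₂ = 382×(0.299)^0.400 = 236 K; V₂ = 57.4 L.
ΔU = nCvΔT = 2.83×12.5×(236−382) = -5160 J.
Q = 0 for an adiabatic process, so W = −ΔU = 5160 J.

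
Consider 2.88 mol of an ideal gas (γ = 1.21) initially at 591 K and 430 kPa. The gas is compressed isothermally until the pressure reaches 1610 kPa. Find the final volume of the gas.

V₁ = nRT₁/P₁ = 2.88×8.314×591/430 = 32.9 L.
Isothermal: T stays 591 K; PV = const ⇒ V₂ = 8.79 L, P₂ = 1610 kPa.

8.79 L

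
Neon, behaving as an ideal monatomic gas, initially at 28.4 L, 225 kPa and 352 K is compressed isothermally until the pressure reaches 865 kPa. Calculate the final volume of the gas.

7.39 L

Isothermal: T stays 352 K; PV = const ⇒ V₂ = 7.39 L, P₂ = 865 kPa.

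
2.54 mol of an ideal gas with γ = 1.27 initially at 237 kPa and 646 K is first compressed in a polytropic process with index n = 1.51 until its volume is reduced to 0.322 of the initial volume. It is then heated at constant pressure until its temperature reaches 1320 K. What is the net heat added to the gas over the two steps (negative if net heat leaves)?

V₁ = nRT₁/P₁ = 2.54×8.314×646/237 = 57.6 L.
Step 1 — Polytropic n=1.51: T₂ = T₁(V₁/V₂)^(n−1) = 646×(3.11)^0.51 = 1150 K; P₂ = P₁(V₁/V₂)^n = 1310 kPa.
W = (P₁V₁−P₂V₂)/(n−1) = (237×57.6−1310×18.5)/0.51 = -20900 J.
ΔU = nCvΔT = 2.54×30.8×(1150−646) = 39500 J.
Q = ΔU + W = 18600 J.
State after step 1: P = 1310 kPa, V = 18.5 L, T = 1150 K.
Step 2 — Isobaric: P stays 1310 kPa; V/T = const ⇒ T₂ = 1320 K, V₂ = 21.2 L.
W = PΔV = 1310×(21.2−18.5) kPa·L = 3560 J.
ΔU = nCvΔT = 2.54×30.8×(1320−1150) = 13200 J.
Q = ΔU + W = nCpΔT = 16700 J.
Net over both steps: W = -17400 J, Q = 35300 J, ΔU = 52700 J.

35300 J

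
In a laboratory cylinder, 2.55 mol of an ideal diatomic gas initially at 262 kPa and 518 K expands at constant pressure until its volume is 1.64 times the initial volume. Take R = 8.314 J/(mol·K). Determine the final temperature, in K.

850 K

V₁ = nRT₁/P₁ = 2.55×8.314×518/262 = 41.9 L.
Isobaric: P stays 262 kPa; V/T = const ⇒ T₂ = 850 K, V₂ = 68.7 L.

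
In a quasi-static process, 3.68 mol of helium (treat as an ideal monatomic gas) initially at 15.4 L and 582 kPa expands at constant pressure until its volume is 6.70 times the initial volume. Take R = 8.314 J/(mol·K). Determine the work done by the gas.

T₁ = P₁V₁/(nR) = 582×15.4/(3.68×8.314) = 293 K.
Isobaric: P stays 582 kPa; V/T = const ⇒ T₂ = 1960 K, V₂ = 103 L.
W = PΔV = 582×(103−15.4) kPa·L = 51100 J.

51100 J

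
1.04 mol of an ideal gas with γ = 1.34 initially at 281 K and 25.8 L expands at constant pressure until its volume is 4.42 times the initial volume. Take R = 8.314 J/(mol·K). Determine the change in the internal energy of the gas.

P₁ = nRT₁/V₁ = 1.04×8.314×281/25.8 = 94.2 kPa.
Isobaric: P stays 94.2 kPa; V/T = const ⇒ T₂ = 1240 K, V₂ = 114 L.
For an ideal gas ΔU = nCvΔT with Cv = R/(γ−1) = 24.5 J/(mol·K).
ΔU = 1.04×24.5×(1240−281) = 24400 J.

24400 J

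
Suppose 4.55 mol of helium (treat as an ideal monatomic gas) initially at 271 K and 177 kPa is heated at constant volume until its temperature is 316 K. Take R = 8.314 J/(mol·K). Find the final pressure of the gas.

206 kPa

V₁ = nRT₁/P₁ = 4.55×8.314×271/177 = 57.9 L.
Isochoric: V stays 57.9 L; P/T = const ⇒ T₂ = 316 K, P₂ = 206 kPa.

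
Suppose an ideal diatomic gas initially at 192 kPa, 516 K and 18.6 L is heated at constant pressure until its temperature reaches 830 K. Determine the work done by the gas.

n = P₁V₁/(RT₁) = 192×18.6/(8.314×516) = 0.832 mol.
Isobaric: P stays 192 kPa; V/T = const ⇒ T₂ = 830 K, V₂ = 29.9 L.
W = PΔV = 192×(29.9−18.6) kPa·L = 2170 J.

2170 J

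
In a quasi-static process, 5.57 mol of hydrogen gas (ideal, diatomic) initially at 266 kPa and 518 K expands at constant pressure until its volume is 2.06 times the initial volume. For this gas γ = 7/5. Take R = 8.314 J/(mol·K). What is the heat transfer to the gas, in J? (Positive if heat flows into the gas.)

89000 J

V₁ = nRT₁/P₁ = 5.57×8.314×518/266 = 90.2 L.
Isobaric: P stays 266 kPa; V/T = const ⇒ T₂ = 1070 K, V₂ = 186 L.
W = PΔV = 266×(186−90.2) kPa·L = 25400 J.
ΔU = nCvΔT = 5.57×20.8×(1070−518) = 63600 J.
Q = ΔU + W = nCpΔT = 89000 J.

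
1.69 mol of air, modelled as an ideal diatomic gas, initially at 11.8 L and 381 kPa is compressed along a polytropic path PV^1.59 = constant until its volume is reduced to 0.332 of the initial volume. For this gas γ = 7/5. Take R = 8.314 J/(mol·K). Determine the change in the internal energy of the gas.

10300 J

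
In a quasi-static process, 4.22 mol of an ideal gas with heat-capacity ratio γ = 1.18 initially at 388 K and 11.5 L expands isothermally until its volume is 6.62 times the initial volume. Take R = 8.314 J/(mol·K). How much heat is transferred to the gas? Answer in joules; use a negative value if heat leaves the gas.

P₁ = nRT₁/V₁ = 4.22×8.314×388/11.5 = 1180 kPa.
Isothermal: T stays 388 K; PV = const ⇒ V₂ = 76.1 L, P₂ = 179 kPa.
ΔU = 0 (ideal gas, T constant).
W = nRT ln(V₂/V₁) = 4.22×8.314×388×ln(6.62) = 25700 J.
Q = ΔU + W = 25700 J.

25700 J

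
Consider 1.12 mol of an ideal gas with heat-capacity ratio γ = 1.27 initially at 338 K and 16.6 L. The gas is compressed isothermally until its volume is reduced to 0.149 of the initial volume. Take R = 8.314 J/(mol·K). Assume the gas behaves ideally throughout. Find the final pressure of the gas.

1270 kPa

P₁ = nRT₁/V₁ = 1.12×8.314×338/16.6 = 190 kPa.
Isothermal: T stays 338 K; PV = const ⇒ V₂ = 2.47 L, P₂ = 1270 kPa.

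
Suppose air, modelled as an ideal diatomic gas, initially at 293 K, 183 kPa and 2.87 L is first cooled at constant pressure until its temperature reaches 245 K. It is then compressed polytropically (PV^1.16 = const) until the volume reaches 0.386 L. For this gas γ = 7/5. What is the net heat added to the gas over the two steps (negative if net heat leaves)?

n = P₁V₁/(RT₁) = 183×2.87/(8.314×293) = 0.216 mol.
Step 1 — Isobaric: P stays 183 kPa; V/T = const ⇒ T₂ = 245 K, V₂ = 2.40 L.
W = PΔV = 183×(2.40−2.87) kPa·L = -86.0 J.
ΔU = nCvΔT = 0.216×20.8×(245−293) = -215 J.
Q = ΔU + W = nCpΔT = -301 J.
State after step 1: P = 183 kPa, V = 2.40 L, T = 245 K.
Step 2 — Polytropic n=1.16: T₂ = T₁(V₁/V₂)^(n−1) = 245×(6.22)^0.16 = 328 K; P₂ = P₁(V₁/V₂)^n = 1520 kPa.
W = (P₁V₁−P₂V₂)/(n−1) = (183×2.40−1520×0.386)/0.16 = -932 J.
ΔU = nCvΔT = 0.216×20.8×(328−245) = 373 J.
Q = ΔU + W = -559 J.
Net over both steps: W = -1020 J, Q = -860 J, ΔU = 158 J.

-860 J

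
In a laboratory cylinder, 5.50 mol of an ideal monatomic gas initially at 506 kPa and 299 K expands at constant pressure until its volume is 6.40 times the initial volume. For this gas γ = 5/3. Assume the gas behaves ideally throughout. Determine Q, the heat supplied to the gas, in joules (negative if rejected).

185000 J

V₁ = nRT₁/P₁ = 5.50×8.314×299/506 = 27.0 L.
Isobaric: P stays 506 kPa; V/T = const ⇒ T₂ = 1910 K, V₂ = 173 L.
W = PΔV = 506×(173−27.0) kPa·L = 73800 J.
ΔU = nCvΔT = 5.50×12.5×(1910−299) = 111000 J.
Q = ΔU + W = nCpΔT = 185000 J.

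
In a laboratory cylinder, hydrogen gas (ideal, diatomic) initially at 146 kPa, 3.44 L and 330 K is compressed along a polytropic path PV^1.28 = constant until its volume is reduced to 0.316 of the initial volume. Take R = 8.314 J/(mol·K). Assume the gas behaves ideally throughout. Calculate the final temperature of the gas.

Polytropic n=1.28: T₂ = T₁(V₁/V₂)^(n−1) = 330×(3.16)^0.28 = 456 K; P₂ = P₁(V₁/V₂)^n = 638 kPa.

456 K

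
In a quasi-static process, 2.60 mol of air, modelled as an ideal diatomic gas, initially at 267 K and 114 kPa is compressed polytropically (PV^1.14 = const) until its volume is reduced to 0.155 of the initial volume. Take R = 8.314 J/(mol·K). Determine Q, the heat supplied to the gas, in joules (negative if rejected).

-7990 J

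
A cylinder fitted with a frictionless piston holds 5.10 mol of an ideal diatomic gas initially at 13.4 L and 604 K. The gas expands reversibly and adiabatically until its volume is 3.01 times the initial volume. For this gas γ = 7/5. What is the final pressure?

P₁ = nRT₁/V₁ = 5.10×8.314×604/13.4 = 1910 kPa.
Adiabatic: TV^(γ−1) = const ⇒ T₂ = 604×(0.332)^0.400 = 389 K; PV^γ = const ⇒ P₂ = 409 kPa.

409 kPa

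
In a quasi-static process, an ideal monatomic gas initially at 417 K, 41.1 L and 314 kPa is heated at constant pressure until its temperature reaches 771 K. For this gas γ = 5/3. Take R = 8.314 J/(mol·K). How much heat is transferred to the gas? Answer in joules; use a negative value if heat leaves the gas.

27400 J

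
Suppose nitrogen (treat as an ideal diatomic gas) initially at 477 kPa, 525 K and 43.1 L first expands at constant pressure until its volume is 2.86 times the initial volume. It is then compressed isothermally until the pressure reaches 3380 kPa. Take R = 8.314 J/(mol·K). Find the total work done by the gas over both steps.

n = P₁V₁/(RT₁) = 477×43.1/(8.314×525) = 4.71 mol.
Step 1 — Isobaric: P stays 477 kPa; V/T = const ⇒ T₂ = 1500 K, V₂ = 123 L.
W = PΔV = 477×(123−43.1) kPa·L = 38200 J.
ΔU = nCvΔT = 4.71×20.8×(1500−525) = 95600 J.
Q = ΔU + W = nCpΔT = 134000 J.
State after step 1: P = 477 kPa, V = 123 L, T = 1500 K.
Step 2 — Isothermal: T stays 1500 K; PV = const ⇒ V₂ = 17.4 L, P₂ = 3380 kPa.
ΔU = 0 (ideal gas, T constant).
W = nRT ln(V₂/V₁) = 4.71×8.314×1500×ln(0.141) = -115000 J.
Q = ΔU + W = -115000 J.
Net over both steps: W = -76900 J, Q = 18700 J, ΔU = 95600 J.

-76900 J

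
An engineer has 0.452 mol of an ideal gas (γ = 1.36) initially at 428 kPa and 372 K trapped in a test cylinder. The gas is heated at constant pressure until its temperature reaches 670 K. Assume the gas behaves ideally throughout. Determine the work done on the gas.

-1120 J

V₁ = nRT₁/P₁ = 0.452×8.314×372/428 = 3.27 L.
Isobaric: P stays 428 kPa; V/T = const ⇒ T₂ = 670 K, V₂ = 5.88 L.
W = PΔV = 428×(5.88−3.27) kPa·L = 1120 J.
Work done on the gas = −W_by = -1120 J.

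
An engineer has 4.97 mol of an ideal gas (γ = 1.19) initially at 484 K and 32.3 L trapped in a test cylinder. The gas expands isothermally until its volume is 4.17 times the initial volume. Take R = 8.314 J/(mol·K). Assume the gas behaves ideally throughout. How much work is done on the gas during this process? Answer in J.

-28600 J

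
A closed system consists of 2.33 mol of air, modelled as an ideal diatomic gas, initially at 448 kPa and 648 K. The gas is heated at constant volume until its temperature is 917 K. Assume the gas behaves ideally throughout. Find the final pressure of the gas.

634 kPa

V₁ = nRT₁/P₁ = 2.33×8.314×648/448 = 28.0 L.
Isochoric: V stays 28.0 L; P/T = const ⇒ T₂ = 917 K, P₂ = 634 kPa.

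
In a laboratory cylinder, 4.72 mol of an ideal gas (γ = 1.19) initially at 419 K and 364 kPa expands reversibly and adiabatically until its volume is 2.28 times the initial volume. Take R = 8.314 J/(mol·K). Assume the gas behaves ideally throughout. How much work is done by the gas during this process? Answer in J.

12500 J

V₁ = nRT₁/P₁ = 4.72×8.314×419/364 = 45.2 L.
Adiabatic: TV^(γ−1) = const ⇒ T₂ = 419×(0.439)^0.190 = 358 K; PV^γ = const ⇒ P₂ = 137 kPa.
ΔU = nCvΔT = 4.72×43.8×(358−419) = -12500 J.
Q = 0 for an adiabatic process, so W = −ΔU = 12500 J.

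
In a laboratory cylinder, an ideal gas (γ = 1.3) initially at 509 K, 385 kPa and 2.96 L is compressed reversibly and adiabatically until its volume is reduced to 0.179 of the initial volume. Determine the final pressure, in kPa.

3600 kPa

Adiabatic: TV^(γ−1) = const ⇒ T₂ = 509×(5.59)^0.300 = 853 K; PV^γ = const ⇒ P₂ = 3600 kPa.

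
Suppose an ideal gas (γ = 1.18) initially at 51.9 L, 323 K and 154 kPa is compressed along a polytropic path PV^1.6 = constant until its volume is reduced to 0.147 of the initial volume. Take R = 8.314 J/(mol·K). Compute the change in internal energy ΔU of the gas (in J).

n = P₁V₁/(RT₁) = 154×51.9/(8.314×323) = 2.98 mol.
Polytropic n=1.6: T₂ = T₁(V₁/V₂)^(n−1) = 323×(6.80)^0.60 = 1020 K; P₂ = P₁(V₁/V₂)^n = 3310 kPa.
For an ideal gas ΔU = nCvΔT with Cv = R/(γ−1) = 46.2 J/(mol·K).
ΔU = 2.98×46.2×(1020−323) = 95900 J.

95900 J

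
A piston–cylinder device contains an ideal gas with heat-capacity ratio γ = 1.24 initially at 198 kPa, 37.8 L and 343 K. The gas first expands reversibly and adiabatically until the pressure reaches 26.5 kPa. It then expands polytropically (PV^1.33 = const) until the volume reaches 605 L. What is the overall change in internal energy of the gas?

-16700 J

n = P₁V₁/(RT₁) = 198×37.8/(8.314×343) = 2.62 mol.
Step 1 — Adiabatic: T₂/T₁ = (P₂/P₁)^((γ−1)/γ) ⇒ T₂ = 343×(0.134)^0.194 = 232 K; V₂ = 191 L.
ΔU = nCvΔT = 2.62×34.6×(232−343) = -10100 J.
Q = 0 for an adiabatic process, so W = −ΔU = 10100 J.
State after step 1: P = 26.5 kPa, V = 191 L, T = 232 K.
Step 2 — Polytropic n=1.33: T₂ = T₁(V₁/V₂)^(n−1) = 232×(0.316)^0.33 = 159 K; P₂ = P₁(V₁/V₂)^n = 5.73 kPa.
W = (P₁V₁−P₂V₂)/(n−1) = (26.5×191−5.73×605)/0.33 = 4860 J.
ΔU = nCvΔT = 2.62×34.6×(159−232) = -6680 J.
Q = ΔU + W = -1820 J.
Net over both steps: W = 14900 J, Q = -1820 J, ΔU = -16700 J.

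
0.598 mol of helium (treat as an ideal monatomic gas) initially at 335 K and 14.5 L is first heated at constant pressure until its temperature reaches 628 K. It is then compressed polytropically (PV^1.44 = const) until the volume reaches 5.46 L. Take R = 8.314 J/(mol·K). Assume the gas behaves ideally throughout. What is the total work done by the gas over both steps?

-5830 J

P₁ = nRT₁/V₁ = 0.598×8.314×335/14.5 = 115 kPa.
Step 1 — Isobaric: P stays 115 kPa; V/T = const ⇒ T₂ = 628 K, V₂ = 27.2 L.
W = PΔV = 115×(27.2−14.5) kPa·L = 1460 J.
ΔU = nCvΔT = 0.598×12.5×(628−335) = 2190 J.
Q = ΔU + W = nCpΔT = 3640 J.
State after step 1: P = 115 kPa, V = 27.2 L, T = 628 K.
Step 2 — Polytropic n=1.44: T₂ = T₁(V₁/V₂)^(n−1) = 628×(4.98)^0.44 = 1270 K; P₂ = P₁(V₁/V₂)^n = 1160 kPa.
W = (P₁V₁−P₂V₂)/(n−1) = (115×27.2−1160×5.46)/0.44 = -7280 J.
ΔU = nCvΔT = 0.598×12.5×(1270−628) = 4810 J.
Q = ΔU + W = -2480 J.
Net over both steps: W = -5830 J, Q = 1170 J, ΔU = 6990 J.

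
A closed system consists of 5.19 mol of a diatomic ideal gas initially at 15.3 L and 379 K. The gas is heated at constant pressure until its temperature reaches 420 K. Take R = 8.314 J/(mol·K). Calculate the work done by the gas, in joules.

P₁ = nRT₁/V₁ = 5.19×8.314×379/15.3 = 1070 kPa.
Isobaric: P stays 1070 kPa; V/T = const ⇒ T₂ = 420 K, V₂ = 17.0 L.
W = PΔV = 1070×(17.0−15.3) kPa·L = 1770 J.

1770 J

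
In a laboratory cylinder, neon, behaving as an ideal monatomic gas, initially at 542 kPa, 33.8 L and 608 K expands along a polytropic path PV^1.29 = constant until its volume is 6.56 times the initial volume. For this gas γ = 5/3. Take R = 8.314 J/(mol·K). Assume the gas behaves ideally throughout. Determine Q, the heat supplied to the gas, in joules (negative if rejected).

15000 J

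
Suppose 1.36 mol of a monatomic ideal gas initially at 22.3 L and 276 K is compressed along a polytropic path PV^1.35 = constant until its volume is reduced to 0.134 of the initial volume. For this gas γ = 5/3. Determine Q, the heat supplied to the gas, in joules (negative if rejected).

-4320 J

P₁ = nRT₁/V₁ = 1.36×8.314×276/22.3 = 140 kPa.
Polytropic n=1.35: T₂ = T₁(V₁/V₂)^(n−1) = 276×(7.46)^0.35 = 558 K; P₂ = P₁(V₁/V₂)^n = 2110 kPa.
W = (P₁V₁−P₂V₂)/(n−1) = (140×22.3−2110×2.99)/0.35 = -9100 J.
ΔU = nCvΔT = 1.36×12.5×(558−276) = 4780 J.
Q = ΔU + W = -4320 J.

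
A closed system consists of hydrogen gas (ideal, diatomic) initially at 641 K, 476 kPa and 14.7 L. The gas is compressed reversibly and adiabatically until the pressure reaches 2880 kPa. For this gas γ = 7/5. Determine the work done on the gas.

11800 J

n = P₁V₁/(RT₁) = 476×14.7/(8.314×641) = 1.31 mol.
Adiabatic: T₂/T₁ = (P₂/P₁)^((γ−1)/γ) ⇒ T₂ = 641×(6.05)^0.286 = 1070 K; V₂ = 4.06 L.
ΔU = nCvΔT = 1.31×20.8×(1070−641) = 11800 J.
Q = 0 for an adiabatic process, so W = −ΔU = -11800 J.
Work done on the gas = −W_by = 11800 J.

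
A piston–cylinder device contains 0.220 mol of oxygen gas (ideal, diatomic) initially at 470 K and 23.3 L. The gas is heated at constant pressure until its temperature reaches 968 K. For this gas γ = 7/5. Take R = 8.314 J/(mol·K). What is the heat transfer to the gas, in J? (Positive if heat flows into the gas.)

P₁ = nRT₁/V₁ = 0.220×8.314×470/23.3 = 36.9 kPa.
Isobaric: P stays 36.9 kPa; V/T = const ⇒ T₂ = 968 K, V₂ = 48.0 L.
W = PΔV = 36.9×(48.0−23.3) kPa·L = 911 J.
ΔU = nCvΔT = 0.220×20.8×(968−470) = 2280 J.
Q = ΔU + W = nCpΔT = 3190 J.

3190 J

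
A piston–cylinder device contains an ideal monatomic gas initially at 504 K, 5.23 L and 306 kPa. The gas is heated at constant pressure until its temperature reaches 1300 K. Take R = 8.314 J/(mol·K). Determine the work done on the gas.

n = P₁V₁/(RT₁) = 306×5.23/(8.314×504) = 0.382 mol.
Isobaric: P stays 306 kPa; V/T = const ⇒ T₂ = 1300 K, V₂ = 13.5 L.
W = PΔV = 306×(13.5−5.23) kPa·L = 2530 J.
Work done on the gas = −W_by = -2530 J.

-2530 J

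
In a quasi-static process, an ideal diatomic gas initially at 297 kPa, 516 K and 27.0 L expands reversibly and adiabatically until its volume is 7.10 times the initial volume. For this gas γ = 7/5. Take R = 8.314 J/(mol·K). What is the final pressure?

19.1 kPa

Adiabatic: TV^(γ−1) = const ⇒ T₂ = 516×(0.141)^0.400 = 236 K; PV^γ = const ⇒ P₂ = 19.1 kPa.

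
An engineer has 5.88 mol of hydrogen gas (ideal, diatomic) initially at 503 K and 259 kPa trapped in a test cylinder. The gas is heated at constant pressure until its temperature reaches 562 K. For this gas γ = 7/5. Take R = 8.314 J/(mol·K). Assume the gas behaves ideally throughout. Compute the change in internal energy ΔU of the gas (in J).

V₁ = nRT₁/P₁ = 5.88×8.314×503/259 = 94.9 L.
Isobaric: P stays 259 kPa; V/T = const ⇒ T₂ = 562 K, V₂ = 106 L.
For an ideal gas ΔU = nCvΔT with Cv = (5/2)R = 20.8 J/(mol·K).
ΔU = 5.88×20.8×(562−503) = 7210 J.

7210 J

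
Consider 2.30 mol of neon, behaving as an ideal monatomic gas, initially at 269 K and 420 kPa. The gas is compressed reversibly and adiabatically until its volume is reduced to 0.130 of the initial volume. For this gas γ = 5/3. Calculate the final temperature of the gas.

1050 K

V₁ = nRT₁/P₁ = 2.30×8.314×269/420 = 12.2 L.
Adiabatic: TV^(γ−1) = const ⇒ T₂ = 269×(7.69)^0.667 = 1050 K; PV^γ = const ⇒ P₂ = 12600 kPa.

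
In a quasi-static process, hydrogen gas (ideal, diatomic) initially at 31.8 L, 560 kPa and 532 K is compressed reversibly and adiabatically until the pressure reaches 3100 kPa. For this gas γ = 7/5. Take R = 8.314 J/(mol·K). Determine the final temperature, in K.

Adiabatic: T₂/T₁ = (P₂/P₁)^((γ−1)/γ) ⇒ T₂ = 532×(5.54)^0.286 = 867 K; V₂ = 9.37 L.

867 K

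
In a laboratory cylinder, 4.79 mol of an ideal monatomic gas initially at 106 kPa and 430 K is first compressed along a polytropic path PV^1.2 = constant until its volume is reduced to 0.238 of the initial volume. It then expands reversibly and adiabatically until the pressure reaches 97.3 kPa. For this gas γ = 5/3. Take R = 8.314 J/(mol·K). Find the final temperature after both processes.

278 K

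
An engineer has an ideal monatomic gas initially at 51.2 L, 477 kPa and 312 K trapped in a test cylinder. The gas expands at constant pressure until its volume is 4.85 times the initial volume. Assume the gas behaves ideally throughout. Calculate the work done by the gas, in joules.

n = P₁V₁/(RT₁) = 477×51.2/(8.314×312) = 9.42 mol.
Isobaric: P stays 477 kPa; V/T = const ⇒ T₂ = 1510 K, V₂ = 248 L.
W = PΔV = 477×(248−51.2) kPa·L = 94000 J.

94000 J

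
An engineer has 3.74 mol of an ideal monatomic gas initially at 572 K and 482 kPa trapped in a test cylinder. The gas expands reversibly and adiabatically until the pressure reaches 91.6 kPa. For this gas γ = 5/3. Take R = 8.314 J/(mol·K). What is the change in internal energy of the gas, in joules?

-12900 J

V₁ = nRT₁/P₁ = 3.74×8.314×572/482 = 36.9 L.
Adiabatic: T₂/T₁ = (P₂/P₁)^((γ−1)/γ) ⇒ T₂ = 572×(0.190)^0.400 = 294 K; V₂ = 99.9 L.
For an ideal gas ΔU = nCvΔT with Cv = (3/2)R = 12.5 J/(mol·K).
ΔU = 3.74×12.5×(294−572) = -12900 J.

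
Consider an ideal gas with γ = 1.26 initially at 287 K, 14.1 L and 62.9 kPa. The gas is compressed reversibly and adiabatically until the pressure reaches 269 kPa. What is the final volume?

Adiabatic: T₂/T₁ = (P₂/P₁)^((γ−1)/γ) ⇒ T₂ = 287×(4.28)^0.206 = 387 K; V₂ = 4.45 L.

4.45 L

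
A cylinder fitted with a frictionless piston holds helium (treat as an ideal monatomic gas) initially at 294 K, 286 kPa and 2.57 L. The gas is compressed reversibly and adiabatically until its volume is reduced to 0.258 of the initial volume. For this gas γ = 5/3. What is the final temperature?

Adiabatic: TV^(γ−1) = const ⇒ T₂ = 294×(3.88)^0.667 = 725 K; PV^γ = const ⇒ P₂ = 2740 kPa.

725 K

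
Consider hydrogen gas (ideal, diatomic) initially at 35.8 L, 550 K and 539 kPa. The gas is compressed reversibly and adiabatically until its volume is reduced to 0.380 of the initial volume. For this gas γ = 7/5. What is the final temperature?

810 K

Adiabatic: TV^(γ−1) = const ⇒ T₂ = 550×(2.63)^0.400 = 810 K; PV^γ = const ⇒ P₂ = 2090 kPa.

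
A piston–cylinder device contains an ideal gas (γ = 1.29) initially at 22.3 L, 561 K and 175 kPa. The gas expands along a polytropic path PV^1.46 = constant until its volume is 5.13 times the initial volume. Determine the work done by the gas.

n = P₁V₁/(RT₁) = 175×22.3/(8.314×561) = 0.837 mol.
Polytropic n=1.46: T₂ = T₁(V₁/V₂)^(n−1) = 561×(0.195)^0.46 = 264 K; P₂ = P₁(V₁/V₂)^n = 16.1 kPa.
W = (P₁V₁−P₂V₂)/(n−1) = (175×22.3−16.1×114)/0.46 = 4480 J.

4480 J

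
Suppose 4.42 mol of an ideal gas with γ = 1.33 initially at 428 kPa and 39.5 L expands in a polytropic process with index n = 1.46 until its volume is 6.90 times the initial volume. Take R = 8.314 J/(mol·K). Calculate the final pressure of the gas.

25.5 kPa

T₁ = P₁V₁/(nR) = 428×39.5/(4.42×8.314) = 460 K.
Polytropic n=1.46: T₂ = T₁(V₁/V₂)^(n−1) = 460×(0.145)^0.46 = 189 K; P₂ = P₁(V₁/V₂)^n = 25.5 kPa.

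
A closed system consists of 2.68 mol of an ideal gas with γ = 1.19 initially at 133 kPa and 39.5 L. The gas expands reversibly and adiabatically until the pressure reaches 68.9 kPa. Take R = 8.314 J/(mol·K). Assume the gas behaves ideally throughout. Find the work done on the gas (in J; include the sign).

-2760 J

T₁ = P₁V₁/(nR) = 133×39.5/(2.68×8.314) = 236 K.
Adiabatic: T₂/T₁ = (P₂/P₁)^((γ−1)/γ) ⇒ T₂ = 236×(0.518)^0.160 = 212 K; V₂ = 68.6 L.
ΔU = nCvΔT = 2.68×43.8×(212−236) = -2760 J.
Q = 0 for an adiabatic process, so W = −ΔU = 2760 J.
Work done on the gas = −W_by = -2760 J.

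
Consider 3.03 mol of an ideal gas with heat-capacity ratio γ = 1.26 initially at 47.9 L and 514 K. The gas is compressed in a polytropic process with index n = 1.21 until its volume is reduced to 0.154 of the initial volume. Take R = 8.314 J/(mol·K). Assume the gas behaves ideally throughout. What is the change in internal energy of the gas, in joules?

24000 J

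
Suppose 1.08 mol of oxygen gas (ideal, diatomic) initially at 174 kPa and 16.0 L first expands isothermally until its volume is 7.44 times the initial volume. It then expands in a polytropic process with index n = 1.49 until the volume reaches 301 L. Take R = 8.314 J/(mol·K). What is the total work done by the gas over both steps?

7660 J

T₁ = P₁V₁/(nR) = 174×16.0/(1.08×8.314) = 310 K.
Step 1 — Isothermal: T stays 310 K; PV = const ⇒ V₂ = 119 L, P₂ = 23.4 kPa.
ΔU = 0 (ideal gas, T constant).
W = nRT ln(V₂/V₁) = 1.08×8.314×310×ln(7.44) = 5590 J.
Q = ΔU + W = 5590 J.
State after step 1: P = 23.4 kPa, V = 119 L, T = 310 K.
Step 2 — Polytropic n=1.49: T₂ = T₁(V₁/V₂)^(n−1) = 310×(0.395)^0.49 = 197 K; P₂ = P₁(V₁/V₂)^n = 5.87 kPa.
W = (P₁V₁−P₂V₂)/(n−1) = (23.4×119−5.87×301)/0.49 = 2080 J.
ΔU = nCvΔT = 1.08×20.8×(197−310) = -2540 J.
Q = ΔU + W = -467 J.
Net over both steps: W = 7660 J, Q = 5120 J, ΔU = -2540 J.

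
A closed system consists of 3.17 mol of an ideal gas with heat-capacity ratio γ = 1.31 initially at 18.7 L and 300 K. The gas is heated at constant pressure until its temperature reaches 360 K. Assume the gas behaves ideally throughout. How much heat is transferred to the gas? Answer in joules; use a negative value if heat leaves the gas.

6680 J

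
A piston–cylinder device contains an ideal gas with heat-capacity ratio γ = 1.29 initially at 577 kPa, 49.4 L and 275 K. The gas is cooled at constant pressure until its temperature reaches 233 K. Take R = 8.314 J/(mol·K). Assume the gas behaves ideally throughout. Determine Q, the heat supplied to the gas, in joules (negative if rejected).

n = P₁V₁/(RT₁) = 577×49.4/(8.314×275) = 12.5 mol.
Isobaric: P stays 577 kPa; V/T = const ⇒ T₂ = 233 K, V₂ = 41.9 L.
W = PΔV = 577×(41.9−49.4) kPa·L = -4350 J.
ΔU = nCvΔT = 12.5×28.7×(233−275) = -15000 J.
Q = ΔU + W = nCpΔT = -19400 J.

-19400 J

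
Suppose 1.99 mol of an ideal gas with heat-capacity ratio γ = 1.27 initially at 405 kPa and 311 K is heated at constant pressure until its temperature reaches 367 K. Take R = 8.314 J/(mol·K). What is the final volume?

V₁ = nRT₁/P₁ = 1.99×8.314×311/405 = 12.7 L.
Isobaric: P stays 405 kPa; V/T = const ⇒ T₂ = 367 K, V₂ = 15.0 L.

15.0 L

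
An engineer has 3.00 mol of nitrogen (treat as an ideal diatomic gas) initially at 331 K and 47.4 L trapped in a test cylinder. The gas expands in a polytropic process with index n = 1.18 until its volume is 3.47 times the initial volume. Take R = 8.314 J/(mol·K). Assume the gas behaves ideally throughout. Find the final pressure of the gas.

P₁ = nRT₁/V₁ = 3.00×8.314×331/47.4 = 174 kPa.
Polytropic n=1.18: T₂ = T₁(V₁/V₂)^(n−1) = 331×(0.288)^0.18 = 265 K; P₂ = P₁(V₁/V₂)^n = 40.1 kPa.

40.1 kPa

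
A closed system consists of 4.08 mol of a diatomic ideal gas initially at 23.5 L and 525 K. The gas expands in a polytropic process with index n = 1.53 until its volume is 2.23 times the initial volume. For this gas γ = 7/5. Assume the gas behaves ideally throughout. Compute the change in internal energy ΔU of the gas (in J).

P₁ = nRT₁/V₁ = 4.08×8.314×525/23.5 = 758 kPa.
Polytropic n=1.53: T₂ = T₁(V₁/V₂)^(n−1) = 525×(0.448)^0.53 = 343 K; P₂ = P₁(V₁/V₂)^n = 222 kPa.
For an ideal gas ΔU = nCvΔT with Cv = (5/2)R = 20.8 J/(mol·K).
ΔU = 4.08×20.8×(343−525) = -15400 J.

-15400 J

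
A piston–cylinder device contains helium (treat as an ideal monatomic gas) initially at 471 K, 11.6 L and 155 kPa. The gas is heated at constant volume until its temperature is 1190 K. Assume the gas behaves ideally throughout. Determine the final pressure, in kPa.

392 kPa

Isochoric: V stays 11.6 L; P/T = const ⇒ T₂ = 1190 K, P₂ = 392 kPa.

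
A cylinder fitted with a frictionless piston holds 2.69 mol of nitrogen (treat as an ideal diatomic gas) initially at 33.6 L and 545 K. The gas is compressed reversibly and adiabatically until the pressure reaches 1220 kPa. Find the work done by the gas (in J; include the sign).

-12600 J

P₁ = nRT₁/V₁ = 2.69×8.314×545/33.6 = 363 kPa.
Adiabatic: T₂/T₁ = (P₂/P₁)^((γ−1)/γ) ⇒ T₂ = 545×(3.36)^0.286 = 771 K; V₂ = 14.1 L.
ΔU = nCvΔT = 2.69×20.8×(771−545) = 12600 J.
Q = 0 for an adiabatic process, so W = −ΔU = -12600 J.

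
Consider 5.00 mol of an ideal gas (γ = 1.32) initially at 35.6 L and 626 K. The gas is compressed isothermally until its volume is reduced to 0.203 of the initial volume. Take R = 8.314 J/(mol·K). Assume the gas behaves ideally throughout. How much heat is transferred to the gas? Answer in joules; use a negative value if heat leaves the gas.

P₁ = nRT₁/V₁ = 5.00×8.314×626/35.6 = 731 kPa.
Isothermal: T stays 626 K; PV = const ⇒ V₂ = 7.23 L, P₂ = 3600 kPa.
ΔU = 0 (ideal gas, T constant).
W = nRT ln(V₂/V₁) = 5.00×8.314×626×ln(0.203) = -41500 J.
Q = ΔU + W = -41500 J.

-41500 J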